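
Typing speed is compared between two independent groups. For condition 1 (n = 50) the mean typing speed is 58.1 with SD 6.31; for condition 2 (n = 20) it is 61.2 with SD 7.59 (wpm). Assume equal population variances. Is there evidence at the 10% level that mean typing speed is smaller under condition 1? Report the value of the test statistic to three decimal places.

Let group 1 = condition 1, group 2 = condition 2. H0: μ_1 = μ_2; H1: μ_1 < μ_2 (two-sample pooled-variance t-test, left-tailed).
s_p² = [(50−1)·6.31² + (20−1)·7.59²]/(50+20−2) = 44.7874
t = (58.1 − 61.2)/√[44.7874·(1/50 + 1/20)] = -1.751
df = n₁ + n₂ − 2 = 68
p-value = P(T ≤ -1.751) ≈ 0.042
Since p ≈ 0.042 < α = 0.1, reject H0; the data support H1.

-1.751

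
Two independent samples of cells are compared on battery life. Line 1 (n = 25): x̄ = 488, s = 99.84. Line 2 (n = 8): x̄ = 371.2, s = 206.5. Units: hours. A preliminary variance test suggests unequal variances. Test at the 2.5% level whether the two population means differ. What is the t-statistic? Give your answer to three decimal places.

1.543

Let group 1 = line 1, group 2 = line 2. H0: μ_1 = μ_2; H1: μ_1 ≠ μ_2 (Welch's two-sample t-test, two-sided).
t = (x̄_1 − x̄_2)/√(s_1²/n_1 + s_2²/n_2) = (488 − 371.2)/√(99.84²/25 + 206.5²/8) = 1.543
Welch–Satterthwaite df ≈ 8.07
Two-sided p-value ≈ 0.161
Since p ≈ 0.161 > α = 0.025, fail to reject H0; the evidence is not statistically significant.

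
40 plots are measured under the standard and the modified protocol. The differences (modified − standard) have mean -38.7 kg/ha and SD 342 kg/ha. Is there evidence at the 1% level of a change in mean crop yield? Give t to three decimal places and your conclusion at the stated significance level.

t = -0.716; fail to reject H0

H0: μ_d = 0; H1: μ_d ≠ 0 (paired t-test on the differences, two-sided).
t = d̄/(s_d/√n) = -38.7/(342/√40) = -0.716
df = n − 1 = 39
Two-sided p-value ≈ 0.478
Since p ≈ 0.478 > α = 0.01, fail to reject H0; the evidence is not statistically significant.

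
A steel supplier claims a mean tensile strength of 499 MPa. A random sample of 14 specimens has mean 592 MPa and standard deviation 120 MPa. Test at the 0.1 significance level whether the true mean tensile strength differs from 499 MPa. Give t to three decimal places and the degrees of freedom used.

t = 2.900, df = 13

H0: μ = 499; H1: μ ≠ 499 (one-sample t-test, two-sided).
t = (x̄ − μ₀)/(s/√n) = (592 − 499)/(120/√14) = 2.900
df = n − 1 = 13
Two-sided p-value ≈ 0.0124
Since p ≈ 0.0124 < α = 0.1, reject H0; the evidence is statistically significant.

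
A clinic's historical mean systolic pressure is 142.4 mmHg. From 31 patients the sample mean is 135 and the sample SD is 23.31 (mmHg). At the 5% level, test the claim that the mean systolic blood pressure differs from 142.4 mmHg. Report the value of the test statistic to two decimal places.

-1.77

H0: μ = 142.4; H1: μ ≠ 142.4 (one-sample t-test, two-sided).
t = (x̄ − μ₀)/(s/√n) = (135 − 142.4)/(23.31/√31) = -1.77
df = n − 1 = 30
Two-sided p-value ≈ 0.087
Since p ≈ 0.087 > α = 0.05, fail to reject H0; the data do not provide sufficient evidence against H0.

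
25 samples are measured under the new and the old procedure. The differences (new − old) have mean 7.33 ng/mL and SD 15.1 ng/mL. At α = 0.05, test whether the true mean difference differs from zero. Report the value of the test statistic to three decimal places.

H0: μ_d = 0; H1: μ_d ≠ 0 (paired t-test on the differences, two-sided).
t = d̄/(s_d/√n) = 7.33/(15.1/√25) = 2.427
df = n − 1 = 24
Two-sided p-value ≈ 0.023
Since p ≈ 0.023 < α = 0.05, reject H0; the data support H1.

2.427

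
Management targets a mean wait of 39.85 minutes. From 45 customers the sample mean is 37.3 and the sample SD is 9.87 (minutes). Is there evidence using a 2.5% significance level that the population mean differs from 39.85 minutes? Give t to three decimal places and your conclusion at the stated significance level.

H0: μ = 39.85; H1: μ ≠ 39.85 (one-sample t-test, two-sided).
t = (x̄ − μ₀)/(s/√n) = (37.3 − 39.85)/(9.87/√45) = -1.733
df = n − 1 = 44
Two-sided p-value ≈ 0.0901
Since p ≈ 0.0901 > α = 0.025, fail to reject H0; the evidence is not statistically significant.

t = -1.733; fail to reject H0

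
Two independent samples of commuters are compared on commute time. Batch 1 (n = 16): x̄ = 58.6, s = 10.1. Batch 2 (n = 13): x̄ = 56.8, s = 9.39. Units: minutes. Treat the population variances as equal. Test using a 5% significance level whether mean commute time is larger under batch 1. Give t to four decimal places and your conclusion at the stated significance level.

t = 0.4924; fail to reject H0

Let group 1 = batch 1, group 2 = batch 2. H0: μ_1 = μ_2; H1: μ_1 > μ_2 (two-sample pooled-variance t-test, right-tailed).
s_p² = [(16−1)·10.1² + (13−1)·9.39²]/(16+13−2) = 95.8598
t = (58.6 − 56.8)/√[95.8598·(1/16 + 1/13)] = 0.4924
df = n₁ + n₂ − 2 = 27
p-value = P(T ≥ 0.4924) ≈ 0.313
Since p ≈ 0.313 > α = 0.05, fail to reject H0; the data do not provide sufficient evidence against H0.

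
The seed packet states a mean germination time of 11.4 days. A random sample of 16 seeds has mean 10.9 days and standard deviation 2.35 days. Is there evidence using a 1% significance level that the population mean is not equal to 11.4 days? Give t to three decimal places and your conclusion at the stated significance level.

H0: μ = 11.4; H1: μ ≠ 11.4 (one-sample t-test, two-sided).
t = (x̄ − μ₀)/(s/√n) = (10.9 − 11.4)/(2.35/√16) = -0.851
df = n − 1 = 15
Two-sided p-value ≈ 0.408
Since p ≈ 0.408 > α = 0.01, fail to reject H0; the evidence is not statistically significant.

t = -0.851; fail to reject H0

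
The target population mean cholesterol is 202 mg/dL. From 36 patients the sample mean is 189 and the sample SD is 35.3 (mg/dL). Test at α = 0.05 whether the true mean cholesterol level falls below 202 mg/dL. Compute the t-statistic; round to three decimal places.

H0: μ = 202; H1: μ < 202 (one-sample t-test, left-tailed).
t = (x̄ − μ₀)/(s/√n) = (189 − 202)/(35.3/√36) = -2.210
df = n − 1 = 35
p-value = P(T ≤ -2.210) ≈ 0.0169
Since p ≈ 0.0169 < α = 0.05, reject H0; the data support H1.

-2.210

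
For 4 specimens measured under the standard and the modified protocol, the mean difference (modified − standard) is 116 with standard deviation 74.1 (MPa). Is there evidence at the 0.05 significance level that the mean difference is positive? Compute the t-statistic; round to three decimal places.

H0: μ_d = 0; H1: μ_d > 0 (paired t-test on the differences, right-tailed).
t = d̄/(s_d/√n) = 116/(74.1/√4) = 3.131
df = n − 1 = 3
p-value = P(T ≥ 3.131) ≈ 0.026
Since p ≈ 0.026 < α = 0.05, reject H0; the data support H1.

3.131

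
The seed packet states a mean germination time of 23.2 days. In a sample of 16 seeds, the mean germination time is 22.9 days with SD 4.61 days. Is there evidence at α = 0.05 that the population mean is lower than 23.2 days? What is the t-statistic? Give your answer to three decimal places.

-0.260

H0: μ = 23.2; H1: μ < 23.2 (one-sample t-test, left-tailed).
t = (x̄ − μ₀)/(s/√n) = (22.9 − 23.2)/(4.61/√16) = -0.260
df = n − 1 = 15
p-value = P(T ≤ -0.260) ≈ 0.3991
Since p ≈ 0.3991 > α = 0.05, fail to reject H0; the evidence is not statistically significant.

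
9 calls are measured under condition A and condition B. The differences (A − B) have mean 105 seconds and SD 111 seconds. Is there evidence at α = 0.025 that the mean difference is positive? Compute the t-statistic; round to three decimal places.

H0: μ_d = 0; H1: μ_d > 0 (paired t-test on the differences, right-tailed).
t = d̄/(s_d/√n) = 105/(111/√9) = 2.838
df = n − 1 = 8
p-value = P(T ≥ 2.838) ≈ 0.011
Since p ≈ 0.011 < α = 0.025, reject H0; the data support H1.

2.838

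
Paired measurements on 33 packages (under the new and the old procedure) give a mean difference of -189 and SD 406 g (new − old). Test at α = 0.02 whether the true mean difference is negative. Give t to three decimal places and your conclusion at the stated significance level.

H0: μ_d = 0; H1: μ_d < 0 (paired t-test on the differences, left-tailed).
t = d̄/(s_d/√n) = -189/(406/√33) = -2.674
df = n − 1 = 32
p-value = P(T ≤ -2.674) ≈ 0.0058
Since p ≈ 0.0058 < α = 0.02, reject H0; the data support H1.

t = -2.674; reject H0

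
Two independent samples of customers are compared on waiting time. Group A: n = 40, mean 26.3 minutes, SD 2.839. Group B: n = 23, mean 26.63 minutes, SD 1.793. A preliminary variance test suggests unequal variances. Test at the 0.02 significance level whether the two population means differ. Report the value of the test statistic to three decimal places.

Let group 1 = group A, group 2 = group B. H0: μ_1 = μ_2; H1: μ_1 ≠ μ_2 (Welch's two-sample t-test, two-sided).
t = (x̄_1 − x̄_2)/√(s_1²/n_1 + s_2²/n_2) = (26.3 − 26.63)/√(2.839²/40 + 1.793²/23) = -0.565
Welch–Satterthwaite df ≈ 60.37
Two-sided p-value ≈ 0.5742
Since p ≈ 0.5742 > α = 0.02, fail to reject H0; the evidence is not statistically significant.

-0.565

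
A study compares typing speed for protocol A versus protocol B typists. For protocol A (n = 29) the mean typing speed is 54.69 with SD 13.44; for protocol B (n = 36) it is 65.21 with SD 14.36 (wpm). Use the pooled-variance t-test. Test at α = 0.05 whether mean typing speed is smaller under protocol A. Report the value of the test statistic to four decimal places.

-3.0204

Let group 1 = protocol A, group 2 = protocol B. H0: μ_1 = μ_2; H1: μ_1 < μ_2 (two-sample pooled-variance t-test, left-tailed).
s_p² = [(29−1)·13.44² + (36−1)·14.36²]/(29+36−2) = 194.842
t = (54.69 − 65.21)/√[194.842·(1/29 + 1/36)] = -3.0204
df = n₁ + n₂ − 2 = 63
p-value = P(T ≤ -3.0204) ≈ 0.002
Since p ≈ 0.002 < α = 0.05, reject H0; the data support H1.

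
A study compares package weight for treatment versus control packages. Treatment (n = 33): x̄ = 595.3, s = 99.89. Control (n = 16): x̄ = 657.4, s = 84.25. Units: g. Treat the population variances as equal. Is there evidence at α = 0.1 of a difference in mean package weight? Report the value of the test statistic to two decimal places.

-2.14

Let group 1 = treatment, group 2 = control. H0: μ_1 = μ_2; H1: μ_1 ≠ μ_2 (two-sample pooled-variance t-test, two-sided).
s_p² = [(33−1)·99.89² + (16−1)·84.25²]/(33+16−2) = 9058.88
t = (595.3 − 657.4)/√[9058.88·(1/33 + 1/16)] = -2.14
df = n₁ + n₂ − 2 = 47
Two-sided p-value ≈ 0.037
Since p ≈ 0.037 < α = 0.1, reject H0; the evidence is statistically significant.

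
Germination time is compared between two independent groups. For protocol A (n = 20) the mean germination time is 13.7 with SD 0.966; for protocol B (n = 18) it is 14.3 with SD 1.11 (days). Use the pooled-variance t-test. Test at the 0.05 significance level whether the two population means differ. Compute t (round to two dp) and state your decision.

t = -1.78; fail to reject H0

Let group 1 = protocol A, group 2 = protocol B. H0: μ_1 = μ_2; H1: μ_1 ≠ μ_2 (two-sample pooled-variance t-test, two-sided).
s_p² = [(20−1)·0.966² + (18−1)·1.11²]/(20+18−2) = 1.07432
t = (13.7 − 14.3)/√[1.07432·(1/20 + 1/18)] = -1.78
df = n₁ + n₂ − 2 = 36
Two-sided p-value ≈ 0.0832
Since p ≈ 0.0832 > α = 0.05, fail to reject H0; the data do not provide sufficient evidence against H0.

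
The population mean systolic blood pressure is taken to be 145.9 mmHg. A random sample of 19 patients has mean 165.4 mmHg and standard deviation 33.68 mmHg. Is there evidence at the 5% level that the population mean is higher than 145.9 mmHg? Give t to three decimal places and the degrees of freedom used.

H0: μ = 145.9; H1: μ > 145.9 (one-sample t-test, right-tailed).
t = (x̄ − μ₀)/(s/√n) = (165.4 − 145.9)/(33.68/√19) = 2.524
df = n − 1 = 18
p-value = P(T ≥ 2.524) ≈ 0.011
Since p ≈ 0.011 < α = 0.05, reject H0; the evidence is statistically significant.

t = 2.524, df = 18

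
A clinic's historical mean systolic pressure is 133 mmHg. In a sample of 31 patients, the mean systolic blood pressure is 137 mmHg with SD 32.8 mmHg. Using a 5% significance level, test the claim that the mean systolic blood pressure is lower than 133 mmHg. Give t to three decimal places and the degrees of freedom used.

H0: μ = 133; H1: μ < 133 (one-sample t-test, left-tailed).
t = (x̄ − μ₀)/(s/√n) = (137 − 133)/(32.8/√31) = 0.679
df = n − 1 = 30
p-value = P(T ≤ 0.679) ≈ 0.7488
Since p ≈ 0.7488 > α = 0.05, fail to reject H0; the evidence is not statistically significant.

t = 0.679, df = 30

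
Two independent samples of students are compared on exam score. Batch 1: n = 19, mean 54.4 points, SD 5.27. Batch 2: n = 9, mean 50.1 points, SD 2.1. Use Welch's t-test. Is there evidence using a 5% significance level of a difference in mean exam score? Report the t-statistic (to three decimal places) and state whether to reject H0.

Let group 1 = batch 1, group 2 = batch 2. H0: μ_1 = μ_2; H1: μ_1 ≠ μ_2 (Welch's two-sample t-test, two-sided).
t = (x̄_1 − x̄_2)/√(s_1²/n_1 + s_2²/n_2) = (54.4 − 50.1)/√(5.27²/19 + 2.1²/9) = 3.078
Welch–Satterthwaite df ≈ 25.61
Two-sided p-value ≈ 0.0049
Since p ≈ 0.0049 < α = 0.05, reject H0; the data support H1.

t = 3.078; reject H0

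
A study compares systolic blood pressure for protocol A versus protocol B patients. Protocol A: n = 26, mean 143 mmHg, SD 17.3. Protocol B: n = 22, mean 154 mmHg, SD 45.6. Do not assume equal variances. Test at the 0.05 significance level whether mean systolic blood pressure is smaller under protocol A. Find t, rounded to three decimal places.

-1.068

Let group 1 = protocol A, group 2 = protocol B. H0: μ_1 = μ_2; H1: μ_1 < μ_2 (Welch's two-sample t-test, left-tailed).
t = (x̄_1 − x̄_2)/√(s_1²/n_1 + s_2²/n_2) = (143 − 154)/√(17.3²/26 + 45.6²/22) = -1.068
Welch–Satterthwaite df ≈ 26.10
p-value = P(T ≤ -1.068) ≈ 0.148
Since p ≈ 0.148 > α = 0.05, fail to reject H0; the data do not provide sufficient evidence against H0.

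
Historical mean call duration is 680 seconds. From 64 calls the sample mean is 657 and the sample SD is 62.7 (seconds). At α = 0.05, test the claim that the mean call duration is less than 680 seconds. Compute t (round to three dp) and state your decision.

t = -2.935; reject H0

H0: μ = 680; H1: μ < 680 (one-sample t-test, left-tailed).
t = (x̄ − μ₀)/(s/√n) = (657 − 680)/(62.7/√64) = -2.935
df = n − 1 = 63
p-value = P(T ≤ -2.935) ≈ 0.0023
Since p ≈ 0.0023 < α = 0.05, reject H0; the evidence is statistically significant.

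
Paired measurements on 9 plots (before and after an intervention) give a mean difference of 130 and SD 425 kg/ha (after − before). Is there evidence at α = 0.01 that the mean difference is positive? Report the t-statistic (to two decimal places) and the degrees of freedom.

H0: μ_d = 0; H1: μ_d > 0 (paired t-test on the differences, right-tailed).
t = d̄/(s_d/√n) = 130/(425/√9) = 0.92
df = n − 1 = 8
p-value = P(T ≥ 0.92) ≈ 0.1928
Since p ≈ 0.1928 > α = 0.01, fail to reject H0; the data do not provide sufficient evidence against H0.

t = 0.92, df = 8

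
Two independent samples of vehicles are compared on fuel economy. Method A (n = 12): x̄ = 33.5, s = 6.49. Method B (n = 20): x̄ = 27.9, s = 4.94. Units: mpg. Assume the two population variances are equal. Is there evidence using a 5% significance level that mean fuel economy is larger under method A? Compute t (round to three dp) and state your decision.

Let group 1 = method A, group 2 = method B. H0: μ_1 = μ_2; H1: μ_1 > μ_2 (two-sample pooled-variance t-test, right-tailed).
s_p² = [(12−1)·6.49² + (20−1)·4.94²]/(12+20−2) = 30.8997
t = (33.5 − 27.9)/√[30.8997·(1/12 + 1/20)] = 2.759
df = n₁ + n₂ − 2 = 30
p-value = P(T ≥ 2.759) ≈ 0.0049
Since p ≈ 0.0049 < α = 0.05, reject H0; the evidence is statistically significant.

t = 2.759; reject H0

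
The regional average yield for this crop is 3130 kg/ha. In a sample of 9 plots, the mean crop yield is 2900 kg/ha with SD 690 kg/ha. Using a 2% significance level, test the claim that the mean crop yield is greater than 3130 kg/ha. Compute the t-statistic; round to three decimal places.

H0: μ = 3130; H1: μ > 3130 (one-sample t-test, right-tailed).
t = (x̄ − μ₀)/(s/√n) = (2900 − 3130)/(690/√9) = -1.000
df = n − 1 = 8
p-value = P(T ≥ -1.000) ≈ 0.827
Since p ≈ 0.827 > α = 0.02, fail to reject H0; the data do not provide sufficient evidence against H0.

-1.000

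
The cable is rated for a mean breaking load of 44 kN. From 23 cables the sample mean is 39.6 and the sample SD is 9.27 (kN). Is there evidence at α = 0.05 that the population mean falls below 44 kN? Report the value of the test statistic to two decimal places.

-2.28

H0: μ = 44; H1: μ < 44 (one-sample t-test, left-tailed).
t = (x̄ − μ₀)/(s/√n) = (39.6 − 44)/(9.27/√23) = -2.28
df = n − 1 = 22
p-value = P(T ≤ -2.28) ≈ 0.0165
Since p ≈ 0.0165 < α = 0.05, reject H0; the data support H1.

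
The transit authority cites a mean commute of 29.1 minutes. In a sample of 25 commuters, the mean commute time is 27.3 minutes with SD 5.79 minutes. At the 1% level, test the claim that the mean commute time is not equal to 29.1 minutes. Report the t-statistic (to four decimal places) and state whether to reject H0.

H0: μ = 29.1; H1: μ ≠ 29.1 (one-sample t-test, two-sided).
t = (x̄ − μ₀)/(s/√n) = (27.3 − 29.1)/(5.79/√25) = -1.5544
df = n − 1 = 24
Two-sided p-value ≈ 0.1332
Since p ≈ 0.1332 > α = 0.01, fail to reject H0; the evidence is not statistically significant.

t = -1.5544; fail to reject H0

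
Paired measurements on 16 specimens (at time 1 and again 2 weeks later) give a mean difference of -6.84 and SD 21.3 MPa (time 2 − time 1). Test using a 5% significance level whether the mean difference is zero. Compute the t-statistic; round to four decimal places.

H0: μ_d = 0; H1: μ_d ≠ 0 (paired t-test on the differences, two-sided).
t = d̄/(s_d/√n) = -6.84/(21.3/√16) = -1.2845
df = n − 1 = 15
Two-sided p-value ≈ 0.218
Since p ≈ 0.218 > α = 0.05, fail to reject H0; the data do not provide sufficient evidence against H0.

-1.2845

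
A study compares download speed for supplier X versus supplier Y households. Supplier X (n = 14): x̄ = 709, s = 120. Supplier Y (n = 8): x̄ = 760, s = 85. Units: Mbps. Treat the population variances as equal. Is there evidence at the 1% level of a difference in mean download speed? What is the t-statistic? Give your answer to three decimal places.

Let group 1 = supplier X, group 2 = supplier Y. H0: μ_1 = μ_2; H1: μ_1 ≠ μ_2 (two-sample pooled-variance t-test, two-sided).
s_p² = [(14−1)·120² + (8−1)·85²]/(14+8−2) = 11888.8
t = (709 − 760)/√[11888.8·(1/14 + 1/8)] = -1.055
df = n₁ + n₂ − 2 = 20
Two-sided p-value ≈ 0.3038
Since p ≈ 0.3038 > α = 0.01, fail to reject H0; the data do not provide sufficient evidence against H0.

-1.055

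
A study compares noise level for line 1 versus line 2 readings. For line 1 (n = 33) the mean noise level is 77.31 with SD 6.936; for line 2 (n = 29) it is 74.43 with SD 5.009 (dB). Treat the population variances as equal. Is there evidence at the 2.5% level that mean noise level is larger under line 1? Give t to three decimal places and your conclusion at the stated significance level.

Let group 1 = line 1, group 2 = line 2. H0: μ_1 = μ_2; H1: μ_1 > μ_2 (two-sample pooled-variance t-test, right-tailed).
s_p² = [(33−1)·6.936² + (29−1)·5.009²]/(33+29−2) = 37.3664
t = (77.31 − 74.43)/√[37.3664·(1/33 + 1/29)] = 1.851
df = n₁ + n₂ − 2 = 60
p-value = P(T ≥ 1.851) ≈ 0.0345
Since p ≈ 0.0345 > α = 0.025, fail to reject H0; the data do not provide sufficient evidence against H0.

t = 1.851; fail to reject H0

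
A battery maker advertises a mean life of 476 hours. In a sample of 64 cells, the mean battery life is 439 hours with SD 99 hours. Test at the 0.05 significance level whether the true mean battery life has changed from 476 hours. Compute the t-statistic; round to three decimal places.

-2.990

H0: μ = 476; H1: μ ≠ 476 (one-sample t-test, two-sided).
t = (x̄ − μ₀)/(s/√n) = (439 − 476)/(99/√64) = -2.990
df = n − 1 = 63
Two-sided p-value ≈ 0.004
Since p ≈ 0.004 < α = 0.05, reject H0; the evidence is statistically significant.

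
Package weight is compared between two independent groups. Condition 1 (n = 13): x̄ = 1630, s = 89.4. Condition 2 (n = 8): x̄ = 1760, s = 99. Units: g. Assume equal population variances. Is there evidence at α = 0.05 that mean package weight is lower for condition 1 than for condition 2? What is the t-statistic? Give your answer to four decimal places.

-3.1090

Let group 1 = condition 1, group 2 = condition 2. H0: μ_1 = μ_2; H1: μ_1 < μ_2 (two-sample pooled-variance t-test, left-tailed).
s_p² = [(13−1)·89.4² + (8−1)·99²]/(13+8−2) = 8658.7
t = (1630 − 1760)/√[8658.7·(1/13 + 1/8)] = -3.1090
df = n₁ + n₂ − 2 = 19
p-value = P(T ≤ -3.1090) ≈ 0.0029
Since p ≈ 0.0029 < α = 0.05, reject H0; the evidence is statistically significant.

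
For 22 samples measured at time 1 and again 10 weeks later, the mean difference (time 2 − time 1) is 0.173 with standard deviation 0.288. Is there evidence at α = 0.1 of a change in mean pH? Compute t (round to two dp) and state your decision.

H0: μ_d = 0; H1: μ_d ≠ 0 (paired t-test on the differences, two-sided).
t = d̄/(s_d/√n) = 0.173/(0.288/√22) = 2.82
df = n − 1 = 21
Two-sided p-value ≈ 0.010
Since p ≈ 0.010 < α = 0.1, reject H0; the data support H1.

t = 2.82; reject H0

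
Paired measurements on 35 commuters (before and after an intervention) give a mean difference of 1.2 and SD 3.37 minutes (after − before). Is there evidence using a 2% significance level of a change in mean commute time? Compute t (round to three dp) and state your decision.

t = 2.107; fail to reject H0

H0: μ_d = 0; H1: μ_d ≠ 0 (paired t-test on the differences, two-sided).
t = d̄/(s_d/√n) = 1.2/(3.37/√35) = 2.107
df = n − 1 = 34
Two-sided p-value ≈ 0.0426
Since p ≈ 0.0426 > α = 0.02, fail to reject H0; the evidence is not statistically significant.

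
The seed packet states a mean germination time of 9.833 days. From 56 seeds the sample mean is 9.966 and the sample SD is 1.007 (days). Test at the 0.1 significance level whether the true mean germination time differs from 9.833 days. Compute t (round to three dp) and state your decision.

H0: μ = 9.833; H1: μ ≠ 9.833 (one-sample t-test, two-sided).
t = (x̄ − μ₀)/(s/√n) = (9.966 − 9.833)/(1.007/√56) = 0.988
df = n − 1 = 55
Two-sided p-value ≈ 0.327
Since p ≈ 0.327 > α = 0.1, fail to reject H0; the evidence is not statistically significant.

t = 0.988; fail to reject H0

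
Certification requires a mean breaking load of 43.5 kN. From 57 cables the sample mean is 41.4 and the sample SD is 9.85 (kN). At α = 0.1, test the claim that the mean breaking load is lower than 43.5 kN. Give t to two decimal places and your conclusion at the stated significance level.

t = -1.61; reject H0

H0: μ = 43.5; H1: μ < 43.5 (one-sample t-test, left-tailed).
t = (x̄ − μ₀)/(s/√n) = (41.4 − 43.5)/(9.85/√57) = -1.61
df = n − 1 = 56
p-value = P(T ≤ -1.61) ≈ 0.057
Since p ≈ 0.057 < α = 0.1, reject H0; the evidence is statistically significant.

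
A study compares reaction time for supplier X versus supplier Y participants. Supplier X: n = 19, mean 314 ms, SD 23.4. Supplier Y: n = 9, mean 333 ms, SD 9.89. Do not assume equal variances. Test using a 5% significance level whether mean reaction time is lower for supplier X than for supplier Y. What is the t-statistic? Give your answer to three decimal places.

Let group 1 = supplier X, group 2 = supplier Y. H0: μ_1 = μ_2; H1: μ_1 < μ_2 (Welch's two-sample t-test, left-tailed).
t = (x̄_1 − x̄_2)/√(s_1²/n_1 + s_2²/n_2) = (314 − 333)/√(23.4²/19 + 9.89²/9) = -3.016
Welch–Satterthwaite df ≈ 25.86
p-value = P(T ≤ -3.016) ≈ 0.003
Since p ≈ 0.003 < α = 0.05, reject H0; the evidence is statistically significant.

-3.016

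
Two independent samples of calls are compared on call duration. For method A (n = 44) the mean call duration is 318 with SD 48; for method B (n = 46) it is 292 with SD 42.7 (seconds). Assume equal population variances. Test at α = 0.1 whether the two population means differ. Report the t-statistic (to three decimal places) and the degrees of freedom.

Let group 1 = method A, group 2 = method B. H0: μ_1 = μ_2; H1: μ_1 ≠ μ_2 (two-sample pooled-variance t-test, two-sided).
s_p² = [(44−1)·48² + (46−1)·42.7²]/(44+46−2) = 2058.18
t = (318 − 292)/√[2058.18·(1/44 + 1/46)] = 2.718
df = n₁ + n₂ − 2 = 88
Two-sided p-value ≈ 0.008
Since p ≈ 0.008 < α = 0.1, reject H0; the data support H1.

t = 2.718, df = 88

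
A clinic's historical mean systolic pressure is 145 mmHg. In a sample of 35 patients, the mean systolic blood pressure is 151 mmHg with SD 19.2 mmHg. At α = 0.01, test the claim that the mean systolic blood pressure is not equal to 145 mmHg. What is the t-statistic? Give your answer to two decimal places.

H0: μ = 145; H1: μ ≠ 145 (one-sample t-test, two-sided).
t = (x̄ − μ₀)/(s/√n) = (151 − 145)/(19.2/√35) = 1.85
df = n − 1 = 34
Two-sided p-value ≈ 0.0732
Since p ≈ 0.0732 > α = 0.01, fail to reject H0; the evidence is not statistically significant.

1.85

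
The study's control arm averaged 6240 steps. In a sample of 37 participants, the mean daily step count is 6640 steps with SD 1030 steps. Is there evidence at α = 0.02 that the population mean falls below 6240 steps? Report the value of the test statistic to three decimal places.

H0: μ = 6240; H1: μ < 6240 (one-sample t-test, left-tailed).
t = (x̄ − μ₀)/(s/√n) = (6640 − 6240)/(1030/√37) = 2.362
df = n − 1 = 36
p-value = P(T ≤ 2.362) ≈ 0.9882
Since p ≈ 0.9882 > α = 0.02, fail to reject H0; the data do not provide sufficient evidence against H0.

2.362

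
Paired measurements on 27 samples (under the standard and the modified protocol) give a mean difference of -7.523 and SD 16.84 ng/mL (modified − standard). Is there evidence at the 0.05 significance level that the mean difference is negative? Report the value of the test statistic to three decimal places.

-2.321

H0: μ_d = 0; H1: μ_d < 0 (paired t-test on the differences, left-tailed).
t = d̄/(s_d/√n) = -7.523/(16.84/√27) = -2.321
df = n − 1 = 26
p-value = P(T ≤ -2.321) ≈ 0.014
Since p ≈ 0.014 < α = 0.05, reject H0; the data support H1.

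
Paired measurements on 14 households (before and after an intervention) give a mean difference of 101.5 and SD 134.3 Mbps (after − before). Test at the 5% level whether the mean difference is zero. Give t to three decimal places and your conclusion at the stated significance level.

t = 2.828; reject H0

H0: μ_d = 0; H1: μ_d ≠ 0 (paired t-test on the differences, two-sided).
t = d̄/(s_d/√n) = 101.5/(134.3/√14) = 2.828
df = n − 1 = 13
Two-sided p-value ≈ 0.014
Since p ≈ 0.014 < α = 0.05, reject H0; the data support H1.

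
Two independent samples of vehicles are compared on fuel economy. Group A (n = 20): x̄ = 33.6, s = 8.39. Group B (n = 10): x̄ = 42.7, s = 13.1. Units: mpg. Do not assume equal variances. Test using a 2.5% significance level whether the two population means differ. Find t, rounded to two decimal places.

-2.00

Let group 1 = group A, group 2 = group B. H0: μ_1 = μ_2; H1: μ_1 ≠ μ_2 (Welch's two-sample t-test, two-sided).
t = (x̄_1 − x̄_2)/√(s_1²/n_1 + s_2²/n_2) = (33.6 − 42.7)/√(8.39²/20 + 13.1²/10) = -2.00
Welch–Satterthwaite df ≈ 12.81
Two-sided p-value ≈ 0.067
Since p ≈ 0.067 > α = 0.025, fail to reject H0; the evidence is not statistically significant.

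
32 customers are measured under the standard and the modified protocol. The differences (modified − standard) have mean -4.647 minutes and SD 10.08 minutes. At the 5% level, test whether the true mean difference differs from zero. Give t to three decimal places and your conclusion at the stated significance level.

t = -2.608; reject H0

H0: μ_d = 0; H1: μ_d ≠ 0 (paired t-test on the differences, two-sided).
t = d̄/(s_d/√n) = -4.647/(10.08/√32) = -2.608
df = n − 1 = 31
Two-sided p-value ≈ 0.0139
Since p ≈ 0.0139 < α = 0.05, reject H0; the data support H1.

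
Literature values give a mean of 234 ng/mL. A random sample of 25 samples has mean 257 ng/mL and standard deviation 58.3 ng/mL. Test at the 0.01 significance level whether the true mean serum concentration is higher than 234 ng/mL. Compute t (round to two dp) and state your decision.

t = 1.97; fail to reject H0

H0: μ = 234; H1: μ > 234 (one-sample t-test, right-tailed).
t = (x̄ − μ₀)/(s/√n) = (257 − 234)/(58.3/√25) = 1.97
df = n − 1 = 24
p-value = P(T ≥ 1.97) ≈ 0.030
Since p ≈ 0.030 > α = 0.01, fail to reject H0; the data do not provide sufficient evidence against H0.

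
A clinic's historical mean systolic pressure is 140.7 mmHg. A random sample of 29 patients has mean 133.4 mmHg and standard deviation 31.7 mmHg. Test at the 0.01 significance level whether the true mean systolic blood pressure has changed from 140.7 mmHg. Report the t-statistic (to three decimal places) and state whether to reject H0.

H0: μ = 140.7; H1: μ ≠ 140.7 (one-sample t-test, two-sided).
t = (x̄ − μ₀)/(s/√n) = (133.4 − 140.7)/(31.7/√29) = -1.240
df = n − 1 = 28
Two-sided p-value ≈ 0.2252
Since p ≈ 0.2252 > α = 0.01, fail to reject H0; the data do not provide sufficient evidence against H0.

t = -1.240; fail to reject H0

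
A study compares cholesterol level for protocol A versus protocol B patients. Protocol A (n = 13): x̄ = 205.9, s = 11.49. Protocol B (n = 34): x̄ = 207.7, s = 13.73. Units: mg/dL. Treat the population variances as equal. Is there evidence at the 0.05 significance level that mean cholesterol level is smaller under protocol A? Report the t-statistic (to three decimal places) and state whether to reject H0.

Let group 1 = protocol A, group 2 = protocol B. H0: μ_1 = μ_2; H1: μ_1 < μ_2 (two-sample pooled-variance t-test, left-tailed).
s_p² = [(13−1)·11.49² + (34−1)·13.73²]/(13+34−2) = 173.448
t = (205.9 − 207.7)/√[173.448·(1/13 + 1/34)] = -0.419
df = n₁ + n₂ − 2 = 45
p-value = P(T ≤ -0.419) ≈ 0.3386
Since p ≈ 0.3386 > α = 0.05, fail to reject H0; the data do not provide sufficient evidence against H0.

t = -0.419; fail to reject H0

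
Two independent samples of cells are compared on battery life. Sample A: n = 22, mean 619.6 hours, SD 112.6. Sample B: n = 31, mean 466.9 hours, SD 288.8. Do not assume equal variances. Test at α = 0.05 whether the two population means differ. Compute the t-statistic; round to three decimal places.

2.672

Let group 1 = sample A, group 2 = sample B. H0: μ_1 = μ_2; H1: μ_1 ≠ μ_2 (Welch's two-sample t-test, two-sided).
t = (x̄_1 − x̄_2)/√(s_1²/n_1 + s_2²/n_2) = (619.6 − 466.9)/√(112.6²/22 + 288.8²/31) = 2.672
Welch–Satterthwaite df ≈ 41.51
Two-sided p-value ≈ 0.0107
Since p ≈ 0.0107 < α = 0.05, reject H0; the evidence is statistically significant.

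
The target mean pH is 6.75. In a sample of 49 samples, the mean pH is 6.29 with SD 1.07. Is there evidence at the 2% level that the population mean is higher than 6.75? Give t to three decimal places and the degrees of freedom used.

t = -3.009, df = 48

H0: μ = 6.75; H1: μ > 6.75 (one-sample t-test, right-tailed).
t = (x̄ − μ₀)/(s/√n) = (6.29 − 6.75)/(1.07/√49) = -3.009
df = n − 1 = 48
p-value = P(T ≥ -3.009) ≈ 0.998
Since p ≈ 0.998 > α = 0.02, fail to reject H0; the evidence is not statistically significant.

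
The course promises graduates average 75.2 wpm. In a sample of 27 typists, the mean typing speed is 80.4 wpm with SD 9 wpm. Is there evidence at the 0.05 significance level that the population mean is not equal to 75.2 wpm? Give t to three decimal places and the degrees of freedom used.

t = 3.002, df = 26

H0: μ = 75.2; H1: μ ≠ 75.2 (one-sample t-test, two-sided).
t = (x̄ − μ₀)/(s/√n) = (80.4 − 75.2)/(9/√27) = 3.002
df = n − 1 = 26
Two-sided p-value ≈ 0.006
Since p ≈ 0.006 < α = 0.05, reject H0; the data support H1.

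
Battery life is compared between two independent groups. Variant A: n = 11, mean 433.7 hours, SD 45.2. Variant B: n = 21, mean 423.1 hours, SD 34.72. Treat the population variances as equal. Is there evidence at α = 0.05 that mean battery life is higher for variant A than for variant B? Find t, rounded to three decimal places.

0.739

Let group 1 = variant A, group 2 = variant B. H0: μ_1 = μ_2; H1: μ_1 > μ_2 (two-sample pooled-variance t-test, right-tailed).
s_p² = [(11−1)·45.2² + (21−1)·34.72²]/(11+21−2) = 1484.67
t = (433.7 − 423.1)/√[1484.67·(1/11 + 1/21)] = 0.739
df = n₁ + n₂ − 2 = 30
p-value = P(T ≥ 0.739) ≈ 0.233
Since p ≈ 0.233 > α = 0.05, fail to reject H0; the evidence is not statistically significant.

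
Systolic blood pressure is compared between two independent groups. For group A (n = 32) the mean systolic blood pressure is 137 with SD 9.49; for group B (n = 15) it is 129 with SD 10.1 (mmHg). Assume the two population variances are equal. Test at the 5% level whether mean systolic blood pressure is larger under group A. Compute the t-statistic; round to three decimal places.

2.640

Let group 1 = group A, group 2 = group B. H0: μ_1 = μ_2; H1: μ_1 > μ_2 (two-sample pooled-variance t-test, right-tailed).
s_p² = [(32−1)·9.49² + (15−1)·10.1²]/(32+15−2) = 93.7778
t = (137 − 129)/√[93.7778·(1/32 + 1/15)] = 2.640
df = n₁ + n₂ − 2 = 45
p-value = P(T ≥ 2.640) ≈ 0.006
Since p ≈ 0.006 < α = 0.05, reject H0; the evidence is statistically significant.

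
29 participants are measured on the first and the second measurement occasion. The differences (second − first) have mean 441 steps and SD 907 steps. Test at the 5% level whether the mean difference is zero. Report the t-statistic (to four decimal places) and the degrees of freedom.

t = 2.6184, df = 28

H0: μ_d = 0; H1: μ_d ≠ 0 (paired t-test on the differences, two-sided).
t = d̄/(s_d/√n) = 441/(907/√29) = 2.6184
df = n − 1 = 28
Two-sided p-value ≈ 0.014
Since p ≈ 0.014 < α = 0.05, reject H0; the evidence is statistically significant.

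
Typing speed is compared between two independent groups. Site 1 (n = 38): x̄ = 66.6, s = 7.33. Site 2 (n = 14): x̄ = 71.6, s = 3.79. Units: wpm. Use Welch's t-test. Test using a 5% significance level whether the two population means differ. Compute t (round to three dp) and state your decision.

Let group 1 = site 1, group 2 = site 2. H0: μ_1 = μ_2; H1: μ_1 ≠ μ_2 (Welch's two-sample t-test, two-sided).
t = (x̄_1 − x̄_2)/√(s_1²/n_1 + s_2²/n_2) = (66.6 − 71.6)/√(7.33²/38 + 3.79²/14) = -3.201
Welch–Satterthwaite df ≈ 44.10
Two-sided p-value ≈ 0.0025
Since p ≈ 0.0025 < α = 0.05, reject H0; the evidence is statistically significant.

t = -3.201; reject H0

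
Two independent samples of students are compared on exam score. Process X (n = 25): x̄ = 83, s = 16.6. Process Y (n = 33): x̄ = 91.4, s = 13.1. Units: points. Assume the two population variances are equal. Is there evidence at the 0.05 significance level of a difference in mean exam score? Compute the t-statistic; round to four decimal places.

Let group 1 = process X, group 2 = process Y. H0: μ_1 = μ_2; H1: μ_1 ≠ μ_2 (two-sample pooled-variance t-test, two-sided).
s_p² = [(25−1)·16.6² + (33−1)·13.1²]/(25+33−2) = 216.16
t = (83 − 91.4)/√[216.16·(1/25 + 1/33)] = -2.1548
df = n₁ + n₂ − 2 = 56
Two-sided p-value ≈ 0.035
Since p ≈ 0.035 < α = 0.05, reject H0; the evidence is statistically significant.

-2.1548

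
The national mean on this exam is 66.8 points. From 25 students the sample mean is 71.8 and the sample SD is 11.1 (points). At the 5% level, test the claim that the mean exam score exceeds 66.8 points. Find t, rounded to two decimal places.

H0: μ = 66.8; H1: μ > 66.8 (one-sample t-test, right-tailed).
t = (x̄ − μ₀)/(s/√n) = (71.8 − 66.8)/(11.1/√25) = 2.25
df = n − 1 = 24
p-value = P(T ≥ 2.25) ≈ 0.0169
Since p ≈ 0.0169 < α = 0.05, reject H0; the data support H1.

2.25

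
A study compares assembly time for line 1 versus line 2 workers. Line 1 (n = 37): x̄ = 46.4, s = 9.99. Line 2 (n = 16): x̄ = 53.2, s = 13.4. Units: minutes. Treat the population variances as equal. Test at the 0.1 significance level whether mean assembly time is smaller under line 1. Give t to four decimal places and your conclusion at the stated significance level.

Let group 1 = line 1, group 2 = line 2. H0: μ_1 = μ_2; H1: μ_1 < μ_2 (two-sample pooled-variance t-test, left-tailed).
s_p² = [(37−1)·9.99² + (16−1)·13.4²]/(37+16−2) = 123.259
t = (46.4 − 53.2)/√[123.259·(1/37 + 1/16)] = -2.0470
df = n₁ + n₂ − 2 = 51
p-value = P(T ≤ -2.0470) ≈ 0.023
Since p ≈ 0.023 < α = 0.1, reject H0; the data support H1.

t = -2.0470; reject H0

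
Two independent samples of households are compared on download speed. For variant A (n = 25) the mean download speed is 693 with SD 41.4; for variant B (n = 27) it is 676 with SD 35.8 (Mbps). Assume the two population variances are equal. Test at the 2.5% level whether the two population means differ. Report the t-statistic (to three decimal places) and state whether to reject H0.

Let group 1 = variant A, group 2 = variant B. H0: μ_1 = μ_2; H1: μ_1 ≠ μ_2 (two-sample pooled-variance t-test, two-sided).
s_p² = [(25−1)·41.4² + (27−1)·35.8²]/(25+27−2) = 1489.15
t = (693 − 676)/√[1489.15·(1/25 + 1/27)] = 1.587
df = n₁ + n₂ − 2 = 50
Two-sided p-value ≈ 0.1188
Since p ≈ 0.1188 > α = 0.025, fail to reject H0; the evidence is not statistically significant.

t = 1.587; fail to reject H0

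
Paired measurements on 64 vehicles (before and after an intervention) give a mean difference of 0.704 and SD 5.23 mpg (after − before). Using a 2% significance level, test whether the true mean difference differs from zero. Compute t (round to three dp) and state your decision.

t = 1.077; fail to reject H0

H0: μ_d = 0; H1: μ_d ≠ 0 (paired t-test on the differences, two-sided).
t = d̄/(s_d/√n) = 0.704/(5.23/√64) = 1.077
df = n − 1 = 63
Two-sided p-value ≈ 0.286
Since p ≈ 0.286 > α = 0.02, fail to reject H0; the data do not provide sufficient evidence against H0.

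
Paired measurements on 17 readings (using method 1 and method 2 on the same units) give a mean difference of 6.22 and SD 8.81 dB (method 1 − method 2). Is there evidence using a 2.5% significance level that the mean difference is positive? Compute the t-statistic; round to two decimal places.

H0: μ_d = 0; H1: μ_d > 0 (paired t-test on the differences, right-tailed).
t = d̄/(s_d/√n) = 6.22/(8.81/√17) = 2.91
df = n − 1 = 16
p-value = P(T ≥ 2.91) ≈ 0.005
Since p ≈ 0.005 < α = 0.025, reject H0; the evidence is statistically significant.

2.91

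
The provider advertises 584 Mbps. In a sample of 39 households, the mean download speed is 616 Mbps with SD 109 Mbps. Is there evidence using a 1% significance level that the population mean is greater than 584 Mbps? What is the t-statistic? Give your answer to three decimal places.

1.833

H0: μ = 584; H1: μ > 584 (one-sample t-test, right-tailed).
t = (x̄ − μ₀)/(s/√n) = (616 − 584)/(109/√39) = 1.833
df = n − 1 = 38
p-value = P(T ≥ 1.833) ≈ 0.037
Since p ≈ 0.037 > α = 0.01, fail to reject H0; the data do not provide sufficient evidence against H0.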